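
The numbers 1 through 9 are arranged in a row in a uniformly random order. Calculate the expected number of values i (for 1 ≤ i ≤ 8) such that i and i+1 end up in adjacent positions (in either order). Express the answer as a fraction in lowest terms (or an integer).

16/9

For each i ∈ {1,…,8}, let Xᵢ = 1 if i and i+1 are adjacent. P(Xᵢ=1) = 2·(9−1)!/9! = 2/9.
By linearity, E[ΣXᵢ] = (8)·(2/9) = 16/9.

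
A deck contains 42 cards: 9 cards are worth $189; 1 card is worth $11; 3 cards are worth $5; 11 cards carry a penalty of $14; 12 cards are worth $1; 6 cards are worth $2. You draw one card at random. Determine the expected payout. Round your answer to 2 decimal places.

$38.02

E[payout] = (9/42)·189 + (1/42)·11 + (3/42)·5 + (11/42)·(-14) + (12/42)·1 + (6/42)·2 = 1597/42
≈ $38.02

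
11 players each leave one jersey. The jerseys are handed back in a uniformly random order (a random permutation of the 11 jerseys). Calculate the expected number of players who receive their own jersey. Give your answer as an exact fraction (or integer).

Let Xᵢ = 1 if person i gets their own jersey. For each i, P(Xᵢ=1) = 1/11.
By linearity of expectation, E[X₁+…+X_11] = 11·(1/11) = 1.

1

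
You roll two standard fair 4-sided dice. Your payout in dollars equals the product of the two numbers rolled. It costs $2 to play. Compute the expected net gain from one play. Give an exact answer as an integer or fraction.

Distribution of the product of the two numbers rolled: 1 w.p. 1/16, 2 w.p. 1/8, 3 w.p. 1/8, 4 w.p. 3/16, 6 w.p. 1/8, 8 w.p. 1/8, …
E[payout] = (1/16)·1 + (1/8)·2 + (1/8)·3 + (3/16)·4 + (1/8)·6 + (1/8)·8 + (1/16)·9 + (1/8)·12 + (1/16)·16 = 25/4
Expected profit = 25/4 − 2 = 17/4

17/4 dollars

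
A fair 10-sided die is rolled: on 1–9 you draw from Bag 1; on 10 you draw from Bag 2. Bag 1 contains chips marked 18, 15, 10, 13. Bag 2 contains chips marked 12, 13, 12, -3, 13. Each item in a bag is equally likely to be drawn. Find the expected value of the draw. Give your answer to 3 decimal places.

13.540

E[X | Bag 1] = (18 + 15 + 10 + 13)/4 = 14
E[X | Bag 2] = (12 + 13 + 12 − 3 + 13)/5 = 47/5
E[X] = (9/10)·14 + (1/10)·47/5 = 677/50 ≈ 13.540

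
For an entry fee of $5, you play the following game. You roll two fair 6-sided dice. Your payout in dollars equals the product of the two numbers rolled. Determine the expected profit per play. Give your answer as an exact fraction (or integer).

29/4 dollars

Distribution of the product of the two numbers rolled: 1 w.p. 1/36, 2 w.p. 1/18, 3 w.p. 1/18, 4 w.p. 1/12, 5 w.p. 1/18, 6 w.p. 1/9, …
E[payout] = (1/36)·1 + (1/18)·2 + (1/18)·3 + (1/12)·4 + (1/18)·5 + (1/9)·6 + (1/18)·8 + (1/36)·9 + (1/18)·10 + (1/9)·12 + (1/18)·15 + (1/36)·16 + (1/18)·18 + (1/18)·20 + (1/18)·24 + (1/36)·25 + (1/18)·30 + (1/36)·36 = 49/4
Expected profit = 49/4 − 5 = 29/4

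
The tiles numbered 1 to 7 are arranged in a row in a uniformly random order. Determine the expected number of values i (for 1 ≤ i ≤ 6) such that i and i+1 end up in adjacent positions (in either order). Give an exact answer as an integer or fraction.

12/7

For each i ∈ {1,…,6}, let Xᵢ = 1 if i and i+1 are adjacent. P(Xᵢ=1) = 2·(7−1)!/7! = 2/7.
By linearity, E[ΣXᵢ] = (6)·(2/7) = 12/7.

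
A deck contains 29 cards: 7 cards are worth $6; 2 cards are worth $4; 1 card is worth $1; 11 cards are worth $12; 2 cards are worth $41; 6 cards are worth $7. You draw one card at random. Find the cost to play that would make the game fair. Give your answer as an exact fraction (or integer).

307/29 dollars

E[payout] = (7/29)·6 + (2/29)·4 + (1/29)·1 + (11/29)·12 + (2/29)·41 + (6/29)·7 = 307/29
Fair fee = E[payout] = 307/29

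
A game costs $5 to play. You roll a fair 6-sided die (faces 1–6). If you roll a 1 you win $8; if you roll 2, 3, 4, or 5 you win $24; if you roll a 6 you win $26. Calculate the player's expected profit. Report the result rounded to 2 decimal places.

E[payout] = (1/6)·8 + (2/3)·24 + (1/6)·26 = 65/3
Expected profit = 65/3 − 5 = 50/3 ≈ $16.67

$16.67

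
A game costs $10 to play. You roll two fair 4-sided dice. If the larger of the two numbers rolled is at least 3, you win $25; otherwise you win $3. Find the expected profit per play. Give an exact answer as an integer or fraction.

E[payout] = (1/4)·3 + (3/4)·25 = 39/2
Expected profit = 39/2 − 10 = 19/2

19/2 dollars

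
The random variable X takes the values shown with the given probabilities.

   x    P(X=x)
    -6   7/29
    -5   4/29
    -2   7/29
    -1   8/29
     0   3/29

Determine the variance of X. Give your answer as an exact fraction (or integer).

E[X] = (7/29)·(-6) + (4/29)·(-5) + (7/29)·(-2) + (8/29)·(-1) + (3/29)·0 = -84/29
E[X²] = (7/29)·36 + (4/29)·25 + (7/29)·4 + (8/29)·1 + (3/29)·0 = 388/29
Var(X) = 388/29 − (-84/29)² = 4196/841

4196/841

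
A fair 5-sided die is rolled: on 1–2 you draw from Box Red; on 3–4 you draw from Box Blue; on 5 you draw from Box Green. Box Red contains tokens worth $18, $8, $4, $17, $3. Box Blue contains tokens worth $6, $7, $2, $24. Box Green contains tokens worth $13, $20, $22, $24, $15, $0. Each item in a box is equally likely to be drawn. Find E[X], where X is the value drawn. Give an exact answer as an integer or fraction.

E[X | Box Red] = (18 + 8 + 4 + 17 + 3)/5 = 10
E[X | Box Blue] = (6 + 7 + 2 + 24)/4 = 39/4
E[X | Box Green] = (13 + 20 + 22 + 24 + 15 + 0)/6 = 47/3
E[X] = (2/5)·10 + (2/5)·39/4 + (1/5)·47/3 = 331/30

331/30 dollars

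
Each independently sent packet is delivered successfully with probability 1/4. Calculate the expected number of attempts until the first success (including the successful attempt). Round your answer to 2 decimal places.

4.00

For a geometric distribution, E[trials] = 1/p = 1/(1/4) = 4.
≈ 4.00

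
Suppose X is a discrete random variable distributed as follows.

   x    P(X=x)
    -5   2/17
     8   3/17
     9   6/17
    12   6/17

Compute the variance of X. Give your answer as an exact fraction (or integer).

7464/289

E[X] = (2/17)·(-5) + (3/17)·8 + (6/17)·9 + (6/17)·12 = 140/17
E[X²] = (2/17)·25 + (3/17)·64 + (6/17)·81 + (6/17)·144 = 1592/17
Var(X) = 1592/17 − (140/17)² = 7464/289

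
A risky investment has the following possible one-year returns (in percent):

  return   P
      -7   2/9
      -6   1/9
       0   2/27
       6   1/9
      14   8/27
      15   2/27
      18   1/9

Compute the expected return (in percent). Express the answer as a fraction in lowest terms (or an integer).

154/27

E[X] = (2/9)·(-7) + (1/9)·(-6) + (2/27)·0 + (1/9)·6 + (8/27)·14 + (2/27)·15 + (1/9)·18
     = 154/27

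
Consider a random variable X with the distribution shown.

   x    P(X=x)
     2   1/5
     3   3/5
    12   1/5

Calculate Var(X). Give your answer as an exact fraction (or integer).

346/25

E[X] = (1/5)·2 + (3/5)·3 + (1/5)·12 = 23/5
E[X²] = (1/5)·4 + (3/5)·9 + (1/5)·144 = 35
Var(X) = 35 − (23/5)² = 346/25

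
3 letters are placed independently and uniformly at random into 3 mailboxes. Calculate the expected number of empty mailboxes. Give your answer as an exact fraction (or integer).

8/9

Let Xⱼ=1 if mailbox j is empty. P(Xⱼ=1) = ((3-1)/3)^3 = 8/27.
By linearity, E[#empty] = 3·8/27 = 8/9.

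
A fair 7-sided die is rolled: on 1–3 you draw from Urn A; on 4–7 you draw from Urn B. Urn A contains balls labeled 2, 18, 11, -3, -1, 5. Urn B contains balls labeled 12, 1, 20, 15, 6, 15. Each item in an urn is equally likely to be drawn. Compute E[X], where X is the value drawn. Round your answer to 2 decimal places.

E[X | Urn A] = (2 + 18 + 11 − 3 − 1 + 5)/6 = 16/3
E[X | Urn B] = (12 + 1 + 20 + 15 + 6 + 15)/6 = 23/2
E[X] = (3/7)·16/3 + (4/7)·23/2 = 62/7 ≈ 8.86

8.86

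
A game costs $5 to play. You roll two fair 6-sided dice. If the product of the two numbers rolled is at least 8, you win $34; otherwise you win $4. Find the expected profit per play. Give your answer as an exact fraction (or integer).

52/3 dollars

E[payout] = (7/18)·4 + (11/18)·34 = 67/3
Expected profit = 67/3 − 5 = 52/3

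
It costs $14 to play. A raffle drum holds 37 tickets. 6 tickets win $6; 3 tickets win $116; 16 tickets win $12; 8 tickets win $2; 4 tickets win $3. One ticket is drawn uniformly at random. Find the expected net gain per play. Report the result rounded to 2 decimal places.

$2.32

E[payout] = (6/37)·6 + (3/37)·116 + (16/37)·12 + (8/37)·2 + (4/37)·3 = 604/37
Expected profit = 604/37 − 14 = 86/37 ≈ $2.32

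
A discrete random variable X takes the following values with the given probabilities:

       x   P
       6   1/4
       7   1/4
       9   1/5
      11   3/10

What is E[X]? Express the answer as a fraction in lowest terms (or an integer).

167/20

E[X] = (1/4)·6 + (1/4)·7 + (1/5)·9 + (3/10)·11
     = 167/20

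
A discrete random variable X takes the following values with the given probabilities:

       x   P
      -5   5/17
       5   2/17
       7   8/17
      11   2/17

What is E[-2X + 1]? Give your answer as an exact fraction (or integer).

E[-2x+1] = (5/17)·11 + (2/17)·(-9) + (8/17)·(-13) + (2/17)·(-21)
     = -109/17

-109/17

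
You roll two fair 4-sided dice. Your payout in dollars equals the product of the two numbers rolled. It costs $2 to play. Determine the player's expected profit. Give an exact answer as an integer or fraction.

Distribution of the product of the two numbers rolled: 1 w.p. 1/16, 2 w.p. 1/8, 3 w.p. 1/8, 4 w.p. 3/16, 6 w.p. 1/8, 8 w.p. 1/8, …
E[payout] = (1/16)·1 + (1/8)·2 + (1/8)·3 + (3/16)·4 + (1/8)·6 + (1/8)·8 + (1/16)·9 + (1/8)·12 + (1/16)·16 = 25/4
Expected profit = 25/4 − 2 = 17/4

17/4 dollars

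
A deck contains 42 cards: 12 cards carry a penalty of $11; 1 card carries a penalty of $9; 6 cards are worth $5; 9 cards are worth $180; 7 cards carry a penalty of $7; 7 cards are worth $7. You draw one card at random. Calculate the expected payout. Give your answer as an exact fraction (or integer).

503/14 dollars

E[payout] = (12/42)·(-11) + (1/42)·(-9) + (6/42)·5 + (9/42)·180 + (7/42)·(-7) + (7/42)·7 = 503/14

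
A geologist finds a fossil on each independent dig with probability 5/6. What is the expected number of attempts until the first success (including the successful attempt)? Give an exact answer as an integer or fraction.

For a geometric distribution, E[trials] = 1/p = 1/(5/6) = 6/5.

6/5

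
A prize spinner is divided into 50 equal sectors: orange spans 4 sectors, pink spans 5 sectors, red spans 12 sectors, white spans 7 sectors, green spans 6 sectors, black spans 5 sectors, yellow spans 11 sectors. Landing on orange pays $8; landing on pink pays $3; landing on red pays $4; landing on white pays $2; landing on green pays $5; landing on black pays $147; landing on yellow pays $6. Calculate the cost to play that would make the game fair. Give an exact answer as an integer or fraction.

94/5 dollars

E[payout] = (4/50)·8 + (5/50)·3 + (12/50)·4 + (7/50)·2 + (6/50)·5 + (5/50)·147 + (11/50)·6 = 94/5
Fair fee = E[payout] = 94/5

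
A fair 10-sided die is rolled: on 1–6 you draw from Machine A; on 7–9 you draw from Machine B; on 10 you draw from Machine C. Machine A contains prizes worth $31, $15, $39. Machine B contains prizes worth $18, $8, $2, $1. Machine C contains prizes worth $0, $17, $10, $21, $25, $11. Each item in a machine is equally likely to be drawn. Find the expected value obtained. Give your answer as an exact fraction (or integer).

E[X | Machine A] = (31 + 15 + 39)/3 = 85/3
E[X | Machine B] = (18 + 8 + 2 + 1)/4 = 29/4
E[X | Machine C] = (0 + 17 + 10 + 21 + 25 + 11)/6 = 14
E[X] = (3/5)·85/3 + (3/10)·29/4 + (1/10)·14 = 823/40

823/40 dollars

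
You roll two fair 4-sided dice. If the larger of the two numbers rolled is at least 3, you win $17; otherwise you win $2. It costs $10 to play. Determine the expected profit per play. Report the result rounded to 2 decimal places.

$3.25

E[payout] = (1/4)·2 + (3/4)·17 = 53/4
Expected profit = 53/4 − 10 = 13/4 ≈ $3.25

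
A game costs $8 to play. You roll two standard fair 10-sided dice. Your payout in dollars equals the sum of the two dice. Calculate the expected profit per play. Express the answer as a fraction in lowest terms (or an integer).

Distribution of the sum of the two dice: 2 w.p. 1/100, 3 w.p. 1/50, 4 w.p. 3/100, 5 w.p. 1/25, 6 w.p. 1/20, 7 w.p. 3/50, …
E[payout] = (1/100)·2 + (1/50)·3 + (3/100)·4 + (1/25)·5 + (1/20)·6 + (3/50)·7 + (7/100)·8 + (2/25)·9 + (9/100)·10 + (1/10)·11 + (9/100)·12 + (2/25)·13 + (7/100)·14 + (3/50)·15 + (1/20)·16 + (1/25)·17 + (3/100)·18 + (1/50)·19 + (1/100)·20 = 11
Expected profit = 11 − 8 = 3

$3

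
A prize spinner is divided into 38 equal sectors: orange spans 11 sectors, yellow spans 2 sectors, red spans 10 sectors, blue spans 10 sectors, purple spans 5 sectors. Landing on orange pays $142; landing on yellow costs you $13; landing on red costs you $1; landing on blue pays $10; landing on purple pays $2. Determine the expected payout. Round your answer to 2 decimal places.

$43.05

E[payout] = (11/38)·142 + (2/38)·(-13) + (10/38)·(-1) + (10/38)·10 + (5/38)·2 = 818/19
≈ $43.05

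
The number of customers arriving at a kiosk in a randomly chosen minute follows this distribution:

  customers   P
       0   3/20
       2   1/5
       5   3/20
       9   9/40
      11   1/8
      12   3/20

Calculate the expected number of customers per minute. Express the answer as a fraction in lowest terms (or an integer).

127/20

E[X] = (3/20)·0 + (1/5)·2 + (3/20)·5 + (9/40)·9 + (1/8)·11 + (3/20)·12
     = 127/20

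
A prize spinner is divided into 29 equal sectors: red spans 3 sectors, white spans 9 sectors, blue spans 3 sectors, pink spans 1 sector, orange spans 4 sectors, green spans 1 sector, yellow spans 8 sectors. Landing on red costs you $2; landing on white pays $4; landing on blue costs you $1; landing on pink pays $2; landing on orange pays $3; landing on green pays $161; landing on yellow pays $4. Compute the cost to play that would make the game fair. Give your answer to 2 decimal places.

$8.07

E[payout] = (3/29)·(-2) + (9/29)·4 + (3/29)·(-1) + (1/29)·2 + (4/29)·3 + (1/29)·161 + (8/29)·4 = 234/29
Fair fee = E[payout] = 234/29 ≈ $8.07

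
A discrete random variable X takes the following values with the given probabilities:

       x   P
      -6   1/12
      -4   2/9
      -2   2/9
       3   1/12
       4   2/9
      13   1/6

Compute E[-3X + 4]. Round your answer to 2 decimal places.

E[-3x+4] = (1/12)·22 + (2/9)·16 + (2/9)·10 + (1/12)·(-5) + (2/9)·(-8) + (1/6)·(-35)
     = -5/12 ≈ -0.42

-0.42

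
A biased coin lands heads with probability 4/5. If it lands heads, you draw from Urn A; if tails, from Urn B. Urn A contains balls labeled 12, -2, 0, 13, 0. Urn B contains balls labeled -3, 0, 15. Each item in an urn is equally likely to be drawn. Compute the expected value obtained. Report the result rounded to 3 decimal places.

4.480

E[X | Urn A] = (12 − 2 + 0 + 13 + 0)/5 = 23/5
E[X | Urn B] = (-3 + 0 + 15)/3 = 4
E[X] = (4/5)·23/5 + (1/5)·4 = 112/25 ≈ 4.480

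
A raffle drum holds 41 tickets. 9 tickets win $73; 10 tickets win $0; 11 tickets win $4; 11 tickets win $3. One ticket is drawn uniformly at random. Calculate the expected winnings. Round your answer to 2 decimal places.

$17.90

E[payout] = (9/41)·73 + (10/41)·0 + (11/41)·4 + (11/41)·3 = 734/41
≈ $17.90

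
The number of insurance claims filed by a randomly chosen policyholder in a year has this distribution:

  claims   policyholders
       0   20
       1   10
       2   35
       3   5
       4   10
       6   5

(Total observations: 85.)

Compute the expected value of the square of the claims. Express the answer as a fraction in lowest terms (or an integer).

Total = 85, so P(claims=0) = 20/85, etc.
E[X²] = (4/17)·0 + (2/17)·1 + (7/17)·4 + (1/17)·9 + (2/17)·16 + (1/17)·36
     = 107/17

107/17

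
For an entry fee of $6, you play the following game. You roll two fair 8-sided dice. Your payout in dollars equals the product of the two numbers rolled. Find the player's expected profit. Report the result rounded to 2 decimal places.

Distribution of the product of the two numbers rolled: 1 w.p. 1/64, 2 w.p. 1/32, 3 w.p. 1/32, 4 w.p. 3/64, 5 w.p. 1/32, 6 w.p. 1/16, …
E[payout] = (1/64)·1 + (1/32)·2 + (1/32)·3 + (3/64)·4 + (1/32)·5 + (1/16)·6 + (1/32)·7 + (1/16)·8 + (1/64)·9 + (1/32)·10 + (1/16)·12 + (1/32)·14 + (1/32)·15 + (3/64)·16 + (1/32)·18 + (1/32)·20 + (1/32)·21 + (1/16)·24 + (1/64)·25 + (1/32)·28 + (1/32)·30 + (1/32)·32 + (1/32)·35 + (1/64)·36 + (1/32)·40 + (1/32)·42 + (1/32)·48 + (1/64)·49 + (1/32)·56 + (1/64)·64 = 81/4
Expected profit = 81/4 − 6 = 57/4 ≈ $14.25

$14.25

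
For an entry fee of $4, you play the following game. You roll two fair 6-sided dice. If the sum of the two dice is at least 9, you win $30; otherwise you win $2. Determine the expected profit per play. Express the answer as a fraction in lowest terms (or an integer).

E[payout] = (13/18)·2 + (5/18)·30 = 88/9
Expected profit = 88/9 − 4 = 52/9

52/9 dollars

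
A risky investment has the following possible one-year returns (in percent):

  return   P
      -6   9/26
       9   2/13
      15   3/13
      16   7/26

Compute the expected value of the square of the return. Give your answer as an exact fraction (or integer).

1895/13

E[X²] = (9/26)·36 + (2/13)·81 + (3/13)·225 + (7/26)·256
     = 1895/13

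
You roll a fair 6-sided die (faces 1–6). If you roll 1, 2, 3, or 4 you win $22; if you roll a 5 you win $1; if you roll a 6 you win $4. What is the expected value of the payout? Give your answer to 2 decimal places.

E[payout] = (1/6)·1 + (1/6)·4 + (2/3)·22 = 31/2
≈ $15.50

$15.50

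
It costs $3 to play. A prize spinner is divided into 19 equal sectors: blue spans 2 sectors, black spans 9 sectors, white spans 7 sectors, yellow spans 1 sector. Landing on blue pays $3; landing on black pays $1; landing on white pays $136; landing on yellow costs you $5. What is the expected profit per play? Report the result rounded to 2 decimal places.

E[payout] = (2/19)·3 + (9/19)·1 + (7/19)·136 + (1/19)·(-5) = 962/19
Expected profit = 962/19 − 3 = 905/19 ≈ $47.63

$47.63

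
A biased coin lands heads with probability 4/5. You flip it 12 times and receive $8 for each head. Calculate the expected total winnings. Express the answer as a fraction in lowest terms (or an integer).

384/5 dollars

E[#heads] = 12·4/5 = 48/5 (linearity over flips).
E[winnings] = 8·48/5 = 384/5.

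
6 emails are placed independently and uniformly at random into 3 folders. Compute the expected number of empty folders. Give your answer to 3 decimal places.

Let Xⱼ=1 if folder j is empty. P(Xⱼ=1) = ((3-1)/3)^6 = 64/729.
By linearity, E[#empty] = 3·64/729 = 64/243.
≈ 0.263

0.263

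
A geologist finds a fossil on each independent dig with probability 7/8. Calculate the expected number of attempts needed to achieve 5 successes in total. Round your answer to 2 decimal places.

By linearity (sum of 5 independent geometric waits), E[trials] = 5/p = 5/(7/8) = 40/7.
≈ 5.71

5.71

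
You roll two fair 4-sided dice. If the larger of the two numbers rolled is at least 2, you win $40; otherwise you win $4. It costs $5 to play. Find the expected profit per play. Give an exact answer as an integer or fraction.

E[payout] = (1/16)·4 + (15/16)·40 = 151/4
Expected profit = 151/4 − 5 = 131/4

131/4 dollars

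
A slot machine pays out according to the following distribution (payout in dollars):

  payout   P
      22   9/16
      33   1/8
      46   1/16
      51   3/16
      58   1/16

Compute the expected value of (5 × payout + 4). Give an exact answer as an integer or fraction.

E[5x+4] = (9/16)·114 + (1/8)·169 + (1/16)·234 + (3/16)·259 + (1/16)·294
     = 2669/16

2669/16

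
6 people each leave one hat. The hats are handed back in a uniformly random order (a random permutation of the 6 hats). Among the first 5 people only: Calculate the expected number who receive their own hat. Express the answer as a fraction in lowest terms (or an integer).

5/6

Let Xᵢ = 1 if person i gets their own hat. For each i, P(Xᵢ=1) = 1/6.
By linearity of expectation, E[X₁+…+X_5] = 5·(1/6) = 5/6.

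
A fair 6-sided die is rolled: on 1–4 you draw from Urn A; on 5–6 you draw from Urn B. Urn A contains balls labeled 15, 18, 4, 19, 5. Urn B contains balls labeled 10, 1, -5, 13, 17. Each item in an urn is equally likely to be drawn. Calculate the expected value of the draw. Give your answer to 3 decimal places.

E[X | Urn A] = (15 + 18 + 4 + 19 + 5)/5 = 61/5
E[X | Urn B] = (10 + 1 − 5 + 13 + 17)/5 = 36/5
E[X] = (2/3)·61/5 + (1/3)·36/5 = 158/15 ≈ 10.533

10.533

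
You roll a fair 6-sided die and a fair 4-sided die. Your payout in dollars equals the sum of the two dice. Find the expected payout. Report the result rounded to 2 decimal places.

$6.00

Distribution of the sum of the two dice: 2 w.p. 1/24, 3 w.p. 1/12, 4 w.p. 1/8, 5 w.p. 1/6, 6 w.p. 1/6, 7 w.p. 1/6, …
E[payout] = (1/24)·2 + (1/12)·3 + (1/8)·4 + (1/6)·5 + (1/6)·6 + (1/6)·7 + (1/8)·8 + (1/12)·9 + (1/24)·10 = 6
≈ $6.00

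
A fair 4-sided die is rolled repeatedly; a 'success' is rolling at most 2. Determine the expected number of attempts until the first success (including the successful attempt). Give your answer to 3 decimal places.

2.000

For a geometric distribution, E[trials] = 1/p = 1/(1/2) = 2.
≈ 2.000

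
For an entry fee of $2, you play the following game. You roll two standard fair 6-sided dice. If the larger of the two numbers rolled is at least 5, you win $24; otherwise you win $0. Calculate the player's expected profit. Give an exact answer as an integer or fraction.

E[payout] = (4/9)·0 + (5/9)·24 = 40/3
Expected profit = 40/3 − 2 = 34/3

34/3 dollars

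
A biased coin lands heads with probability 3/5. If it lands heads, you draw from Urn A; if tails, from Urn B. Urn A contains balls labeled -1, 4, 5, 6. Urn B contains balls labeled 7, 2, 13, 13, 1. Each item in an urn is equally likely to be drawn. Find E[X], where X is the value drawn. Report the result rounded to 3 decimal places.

E[X | Urn A] = (-1 + 4 + 5 + 6)/4 = 7/2
E[X | Urn B] = (7 + 2 + 13 + 13 + 1)/5 = 36/5
E[X] = (3/5)·7/2 + (2/5)·36/5 = 249/50 ≈ 4.980

4.980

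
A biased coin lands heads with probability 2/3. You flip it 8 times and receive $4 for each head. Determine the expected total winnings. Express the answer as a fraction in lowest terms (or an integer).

64/3 dollars

E[#heads] = 8·2/3 = 16/3 (linearity over flips).
E[winnings] = 4·16/3 = 64/3.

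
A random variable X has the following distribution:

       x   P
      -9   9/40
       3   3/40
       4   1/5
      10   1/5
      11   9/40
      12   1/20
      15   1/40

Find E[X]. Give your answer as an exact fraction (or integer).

E[X] = (9/40)·(-9) + (3/40)·3 + (1/5)·4 + (1/5)·10 + (9/40)·11 + (1/20)·12 + (1/40)·15
     = 89/20

89/20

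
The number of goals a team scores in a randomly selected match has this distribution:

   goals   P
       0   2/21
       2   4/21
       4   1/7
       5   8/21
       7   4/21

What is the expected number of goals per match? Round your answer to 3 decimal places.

4.190

E[X] = (2/21)·0 + (4/21)·2 + (1/7)·4 + (8/21)·5 + (4/21)·7
     = 88/21 ≈ 4.190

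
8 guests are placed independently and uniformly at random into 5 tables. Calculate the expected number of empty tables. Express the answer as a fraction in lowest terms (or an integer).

65536/78125

Let Xⱼ=1 if table j is empty. P(Xⱼ=1) = ((5-1)/5)^8 = 65536/390625.
By linearity, E[#empty] = 5·65536/390625 = 65536/78125.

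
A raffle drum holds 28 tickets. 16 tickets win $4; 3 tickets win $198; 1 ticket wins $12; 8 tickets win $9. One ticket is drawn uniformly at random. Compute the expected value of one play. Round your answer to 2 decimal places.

E[payout] = (16/28)·4 + (3/28)·198 + (1/28)·12 + (8/28)·9 = 53/2
≈ $26.50

$26.50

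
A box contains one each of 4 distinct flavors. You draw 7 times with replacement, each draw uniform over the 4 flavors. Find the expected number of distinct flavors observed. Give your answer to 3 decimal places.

3.466

Let Xⱼ=1 if type j appears at least once. P(Xⱼ=1) = 1 − ((4−1)/4)^7 = 14197/16384.
E[#distinct] = 4·14197/16384 = 14197/4096.
≈ 3.466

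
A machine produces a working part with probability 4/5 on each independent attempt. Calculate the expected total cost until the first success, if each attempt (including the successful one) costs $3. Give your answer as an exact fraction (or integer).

E[#attempts] = 1/p = 5/4; E[cost] = 3·5/4 = 15/4.

15/4 dollars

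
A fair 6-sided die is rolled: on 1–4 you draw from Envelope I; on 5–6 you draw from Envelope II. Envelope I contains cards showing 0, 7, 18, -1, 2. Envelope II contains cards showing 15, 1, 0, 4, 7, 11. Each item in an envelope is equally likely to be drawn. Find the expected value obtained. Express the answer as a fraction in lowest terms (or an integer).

E[X | Envelope I] = (0 + 7 + 18 − 1 + 2)/5 = 26/5
E[X | Envelope II] = (15 + 1 + 0 + 4 + 7 + 11)/6 = 19/3
E[X] = (2/3)·26/5 + (1/3)·19/3 = 251/45

251/45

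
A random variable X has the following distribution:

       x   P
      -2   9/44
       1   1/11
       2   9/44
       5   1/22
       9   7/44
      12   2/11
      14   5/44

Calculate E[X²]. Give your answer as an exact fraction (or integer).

E[X²] = (9/44)·4 + (1/11)·1 + (9/44)·4 + (1/22)·25 + (7/44)·81 + (2/11)·144 + (5/44)·196
     = 2825/44

2825/44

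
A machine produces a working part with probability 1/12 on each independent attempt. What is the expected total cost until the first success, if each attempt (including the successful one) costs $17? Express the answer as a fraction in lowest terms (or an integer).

$204

E[#attempts] = 1/p = 12; E[cost] = 17·12 = 204.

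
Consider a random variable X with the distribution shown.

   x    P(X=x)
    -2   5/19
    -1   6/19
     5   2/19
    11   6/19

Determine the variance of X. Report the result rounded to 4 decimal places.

E[X] = (5/19)·(-2) + (6/19)·(-1) + (2/19)·5 + (6/19)·11 = 60/19
E[X²] = (5/19)·4 + (6/19)·1 + (2/19)·25 + (6/19)·121 = 802/19
Var(X) = 802/19 − (60/19)² = 11638/361 ≈ 32.2382

32.2382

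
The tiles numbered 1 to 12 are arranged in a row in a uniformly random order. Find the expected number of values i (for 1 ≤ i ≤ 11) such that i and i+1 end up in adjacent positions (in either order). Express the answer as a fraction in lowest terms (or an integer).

11/6

For each i ∈ {1,…,11}, let Xᵢ = 1 if i and i+1 are adjacent. P(Xᵢ=1) = 2·(12−1)!/12! = 2/12.
By linearity, E[ΣXᵢ] = (11)·(2/12) = 11/6.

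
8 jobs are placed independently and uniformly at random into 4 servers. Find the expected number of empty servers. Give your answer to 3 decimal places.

Let Xⱼ=1 if server j is empty. P(Xⱼ=1) = ((4-1)/4)^8 = 6561/65536.
By linearity, E[#empty] = 4·6561/65536 = 6561/16384.
≈ 0.400

0.400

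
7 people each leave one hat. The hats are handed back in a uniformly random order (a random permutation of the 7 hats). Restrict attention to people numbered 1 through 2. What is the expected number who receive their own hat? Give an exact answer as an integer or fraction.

Let Xᵢ = 1 if person i gets their own hat. For each i, P(Xᵢ=1) = 1/7.
By linearity of expectation, E[X₁+…+X_2] = 2·(1/7) = 2/7.

2/7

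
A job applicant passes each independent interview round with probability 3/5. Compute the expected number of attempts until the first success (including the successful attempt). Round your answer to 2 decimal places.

For a geometric distribution, E[trials] = 1/p = 1/(3/5) = 5/3.
≈ 1.67

1.67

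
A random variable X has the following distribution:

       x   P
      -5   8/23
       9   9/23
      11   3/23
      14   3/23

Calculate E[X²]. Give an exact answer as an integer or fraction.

E[X²] = (8/23)·25 + (9/23)·81 + (3/23)·121 + (3/23)·196
     = 1880/23

1880/23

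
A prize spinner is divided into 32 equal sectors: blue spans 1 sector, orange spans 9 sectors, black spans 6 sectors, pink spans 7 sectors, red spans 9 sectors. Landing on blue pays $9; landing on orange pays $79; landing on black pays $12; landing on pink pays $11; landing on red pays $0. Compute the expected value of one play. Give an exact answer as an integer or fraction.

E[payout] = (1/32)·9 + (9/32)·79 + (6/32)·12 + (7/32)·11 + (9/32)·0 = 869/32

869/32 dollars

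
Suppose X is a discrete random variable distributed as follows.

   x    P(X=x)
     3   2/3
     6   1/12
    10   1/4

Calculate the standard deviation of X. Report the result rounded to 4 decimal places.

E[X] = 5, E[X²] = 34
Var(X) = E[X²] − (E[X])² = 34 − 25 = 9
SD(X) = √(9) ≈ 3.0000

3.0000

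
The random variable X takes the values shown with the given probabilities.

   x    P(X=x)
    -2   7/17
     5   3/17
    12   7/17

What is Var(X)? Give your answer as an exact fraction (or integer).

E[X] = (7/17)·(-2) + (3/17)·5 + (7/17)·12 = 5
E[X²] = (7/17)·4 + (3/17)·25 + (7/17)·144 = 1111/17
Var(X) = 1111/17 − (5)² = 686/17

686/17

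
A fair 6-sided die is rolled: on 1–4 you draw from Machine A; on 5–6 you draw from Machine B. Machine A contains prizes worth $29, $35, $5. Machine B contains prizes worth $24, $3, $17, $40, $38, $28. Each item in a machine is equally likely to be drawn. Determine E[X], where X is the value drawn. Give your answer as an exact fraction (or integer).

E[X | Machine A] = (29 + 35 + 5)/3 = 23
E[X | Machine B] = (24 + 3 + 17 + 40 + 38 + 28)/6 = 25
E[X] = (2/3)·23 + (1/3)·25 = 71/3

71/3 dollars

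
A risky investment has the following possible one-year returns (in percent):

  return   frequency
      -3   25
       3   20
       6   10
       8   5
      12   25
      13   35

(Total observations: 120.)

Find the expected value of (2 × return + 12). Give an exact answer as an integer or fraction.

Total = 120, so P(return=-3) = 25/120, etc.
E[2x+12] = (5/24)·6 + (1/6)·18 + (1/12)·24 + (1/24)·28 + (5/24)·36 + (7/24)·38
     = 26

26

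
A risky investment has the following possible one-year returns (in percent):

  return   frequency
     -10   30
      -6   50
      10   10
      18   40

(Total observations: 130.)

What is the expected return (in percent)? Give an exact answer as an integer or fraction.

Total = 130, so P(return=-10) = 30/130, etc.
E[X] = (3/13)·(-10) + (5/13)·(-6) + (1/13)·10 + (4/13)·18
     = 22/13

22/13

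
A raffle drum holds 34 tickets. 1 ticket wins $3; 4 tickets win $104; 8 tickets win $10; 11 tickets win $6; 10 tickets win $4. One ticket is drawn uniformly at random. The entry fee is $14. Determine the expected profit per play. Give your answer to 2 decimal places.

$3.79

E[payout] = (1/34)·3 + (4/34)·104 + (8/34)·10 + (11/34)·6 + (10/34)·4 = 605/34
Expected profit = 605/34 − 14 = 129/34 ≈ $3.79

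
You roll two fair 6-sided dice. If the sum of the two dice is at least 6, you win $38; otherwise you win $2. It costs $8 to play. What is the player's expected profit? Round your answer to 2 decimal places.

$20.00

E[payout] = (5/18)·2 + (13/18)·38 = 28
Expected profit = 28 − 8 = 20 ≈ $20.00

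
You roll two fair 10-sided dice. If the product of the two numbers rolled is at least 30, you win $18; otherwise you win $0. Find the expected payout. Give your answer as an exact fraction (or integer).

387/50 dollars

E[payout] = (57/100)·0 + (43/100)·18 = 387/50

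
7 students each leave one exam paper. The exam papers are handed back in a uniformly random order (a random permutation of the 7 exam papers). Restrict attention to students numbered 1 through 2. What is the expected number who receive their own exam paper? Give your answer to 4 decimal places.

0.2857

Let Xᵢ = 1 if person i gets their own exam paper. For each i, P(Xᵢ=1) = 1/7.
By linearity of expectation, E[X₁+…+X_2] = 2·(1/7) = 2/7.
≈ 0.2857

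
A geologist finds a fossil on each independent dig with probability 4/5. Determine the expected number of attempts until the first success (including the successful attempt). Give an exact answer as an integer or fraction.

For a geometric distribution, E[trials] = 1/p = 1/(4/5) = 5/4.

5/4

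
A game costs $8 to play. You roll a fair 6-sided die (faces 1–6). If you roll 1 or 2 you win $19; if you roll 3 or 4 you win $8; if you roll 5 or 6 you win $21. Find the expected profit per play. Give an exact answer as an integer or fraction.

$8

E[payout] = (1/3)·8 + (1/3)·19 + (1/3)·21 = 16
Expected profit = 16 − 8 = 8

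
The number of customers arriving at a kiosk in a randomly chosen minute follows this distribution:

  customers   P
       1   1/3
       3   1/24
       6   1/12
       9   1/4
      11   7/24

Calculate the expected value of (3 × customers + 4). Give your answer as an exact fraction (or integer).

E[3x+4] = (1/3)·7 + (1/24)·13 + (1/12)·22 + (1/4)·31 + (7/24)·37
     = 93/4

93/4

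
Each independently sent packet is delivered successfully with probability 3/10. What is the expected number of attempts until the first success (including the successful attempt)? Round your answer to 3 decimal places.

3.333

For a geometric distribution, E[trials] = 1/p = 1/(3/10) = 10/3.
≈ 3.333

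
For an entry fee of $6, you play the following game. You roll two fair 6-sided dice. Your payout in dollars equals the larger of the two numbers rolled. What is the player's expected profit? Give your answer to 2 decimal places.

Distribution of the larger of the two numbers rolled: 1 w.p. 1/36, 2 w.p. 1/12, 3 w.p. 5/36, 4 w.p. 7/36, 5 w.p. 1/4, 6 w.p. 11/36
E[payout] = (1/36)·1 + (1/12)·2 + (5/36)·3 + (7/36)·4 + (1/4)·5 + (11/36)·6 = 161/36
Expected profit = 161/36 − 6 = -55/36 ≈ -$1.53

-$1.53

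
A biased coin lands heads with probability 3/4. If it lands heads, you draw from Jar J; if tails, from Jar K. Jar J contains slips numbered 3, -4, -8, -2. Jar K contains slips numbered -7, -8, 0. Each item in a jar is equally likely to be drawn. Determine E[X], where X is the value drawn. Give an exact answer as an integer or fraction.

E[X | Jar J] = (3 − 4 − 8 − 2)/4 = -11/4
E[X | Jar K] = (-7 − 8 + 0)/3 = -5
E[X] = (3/4)·(-11/4) + (1/4)·(-5) = -53/16

-53/16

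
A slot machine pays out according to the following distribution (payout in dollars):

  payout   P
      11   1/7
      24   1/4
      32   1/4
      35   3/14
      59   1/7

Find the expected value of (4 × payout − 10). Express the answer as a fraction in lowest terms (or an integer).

E[4x-10] = (1/7)·34 + (1/4)·86 + (1/4)·118 + (3/14)·130 + (1/7)·226
     = 116

116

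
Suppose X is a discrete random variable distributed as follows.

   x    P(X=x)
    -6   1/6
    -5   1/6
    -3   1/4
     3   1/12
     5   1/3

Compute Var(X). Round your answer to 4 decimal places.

21.0556

E[X] = (1/6)·(-6) + (1/6)·(-5) + (1/4)·(-3) + (1/12)·3 + (1/3)·5 = -2/3
E[X²] = (1/6)·36 + (1/6)·25 + (1/4)·9 + (1/12)·9 + (1/3)·25 = 43/2
Var(X) = 43/2 − (-2/3)² = 379/18 ≈ 21.0556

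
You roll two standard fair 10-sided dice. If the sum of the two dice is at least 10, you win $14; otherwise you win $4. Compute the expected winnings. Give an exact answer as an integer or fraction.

E[payout] = (9/25)·4 + (16/25)·14 = 52/5

52/5 dollars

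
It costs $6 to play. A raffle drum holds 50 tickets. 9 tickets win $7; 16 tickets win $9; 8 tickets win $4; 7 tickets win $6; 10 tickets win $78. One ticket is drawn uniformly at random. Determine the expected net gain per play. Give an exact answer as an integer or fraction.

E[payout] = (9/50)·7 + (16/50)·9 + (8/50)·4 + (7/50)·6 + (10/50)·78 = 1061/50
Expected profit = 1061/50 − 6 = 761/50

761/50 dollars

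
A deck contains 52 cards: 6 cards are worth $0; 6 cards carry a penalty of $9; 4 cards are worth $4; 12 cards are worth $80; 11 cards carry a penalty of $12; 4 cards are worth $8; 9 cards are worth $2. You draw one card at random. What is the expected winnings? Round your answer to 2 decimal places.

E[payout] = (6/52)·0 + (6/52)·(-9) + (4/52)·4 + (12/52)·80 + (11/52)·(-12) + (4/52)·8 + (9/52)·2 = 210/13
≈ $16.15

$16.15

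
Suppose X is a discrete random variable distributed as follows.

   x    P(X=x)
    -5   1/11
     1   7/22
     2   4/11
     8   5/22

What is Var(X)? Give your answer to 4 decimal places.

12.7872

E[X] = (1/11)·(-5) + (7/22)·1 + (4/11)·2 + (5/22)·8 = 53/22
E[X²] = (1/11)·25 + (7/22)·1 + (4/11)·4 + (5/22)·64 = 409/22
Var(X) = 409/22 − (53/22)² = 6189/484 ≈ 12.7872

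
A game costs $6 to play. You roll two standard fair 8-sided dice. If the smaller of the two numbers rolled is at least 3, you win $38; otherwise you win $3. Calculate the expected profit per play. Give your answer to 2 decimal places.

$16.69

E[payout] = (7/16)·3 + (9/16)·38 = 363/16
Expected profit = 363/16 − 6 = 267/16 ≈ $16.69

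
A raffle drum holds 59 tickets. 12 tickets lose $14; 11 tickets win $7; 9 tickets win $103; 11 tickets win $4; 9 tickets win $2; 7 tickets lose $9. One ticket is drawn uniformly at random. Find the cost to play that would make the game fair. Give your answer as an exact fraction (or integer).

E[payout] = (12/59)·(-14) + (11/59)·7 + (9/59)·103 + (11/59)·4 + (9/59)·2 + (7/59)·(-9) = 835/59
Fair fee = E[payout] = 835/59

835/59 dollars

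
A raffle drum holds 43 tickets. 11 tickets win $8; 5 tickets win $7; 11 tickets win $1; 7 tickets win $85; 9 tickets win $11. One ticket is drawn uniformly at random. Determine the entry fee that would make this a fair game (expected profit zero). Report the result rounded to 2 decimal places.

E[payout] = (11/43)·8 + (5/43)·7 + (11/43)·1 + (7/43)·85 + (9/43)·11 = 828/43
Fair fee = E[payout] = 828/43 ≈ $19.26

$19.26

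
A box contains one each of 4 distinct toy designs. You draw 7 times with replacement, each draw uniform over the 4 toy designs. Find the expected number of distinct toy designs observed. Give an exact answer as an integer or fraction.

14197/4096

Let Xⱼ=1 if type j appears at least once. P(Xⱼ=1) = 1 − ((4−1)/4)^7 = 14197/16384.
E[#distinct] = 4·14197/16384 = 14197/4096.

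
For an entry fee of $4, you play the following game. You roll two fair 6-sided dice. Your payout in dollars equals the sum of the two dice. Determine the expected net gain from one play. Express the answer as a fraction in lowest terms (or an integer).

$3

Distribution of the sum of the two dice: 2 w.p. 1/36, 3 w.p. 1/18, 4 w.p. 1/12, 5 w.p. 1/9, 6 w.p. 5/36, 7 w.p. 1/6, …
E[payout] = (1/36)·2 + (1/18)·3 + (1/12)·4 + (1/9)·5 + (5/36)·6 + (1/6)·7 + (5/36)·8 + (1/9)·9 + (1/12)·10 + (1/18)·11 + (1/36)·12 = 7
Expected profit = 7 − 4 = 3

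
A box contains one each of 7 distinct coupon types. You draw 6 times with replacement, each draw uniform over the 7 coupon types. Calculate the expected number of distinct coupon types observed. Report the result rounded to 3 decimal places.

4.224

Let Xⱼ=1 if type j appears at least once. P(Xⱼ=1) = 1 − ((7−1)/7)^6 = 70993/117649.
E[#distinct] = 7·70993/117649 = 70993/16807.
≈ 4.224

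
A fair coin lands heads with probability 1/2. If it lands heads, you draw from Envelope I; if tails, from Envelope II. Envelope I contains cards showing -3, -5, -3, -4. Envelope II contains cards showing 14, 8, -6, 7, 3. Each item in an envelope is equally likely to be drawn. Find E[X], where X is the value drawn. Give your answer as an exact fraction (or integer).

E[X | Envelope I] = (-3 − 5 − 3 − 4)/4 = -15/4
E[X | Envelope II] = (14 + 8 − 6 + 7 + 3)/5 = 26/5
E[X] = (1/2)·(-15/4) + (1/2)·26/5 = 29/40

29/40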